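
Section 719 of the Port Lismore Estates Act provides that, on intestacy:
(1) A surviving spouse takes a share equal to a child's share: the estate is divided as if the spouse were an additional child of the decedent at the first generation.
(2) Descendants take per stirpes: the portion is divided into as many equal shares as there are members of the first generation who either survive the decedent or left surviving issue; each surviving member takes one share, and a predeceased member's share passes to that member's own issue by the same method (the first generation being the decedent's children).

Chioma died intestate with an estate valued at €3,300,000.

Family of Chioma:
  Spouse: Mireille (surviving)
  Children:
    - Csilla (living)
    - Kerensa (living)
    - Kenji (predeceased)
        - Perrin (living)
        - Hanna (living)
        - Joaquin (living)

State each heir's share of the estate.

The spouse counts as an additional share at the children's level, so there are 4 primary shares of €825,000. Mireille takes one such share (€825,000).
The children's combined portion (€2,475,000) is divided into 3 shares of €825,000: Csilla and Kerensa each take €825,000; Kenji's €825,000 share passes to Kenji's issue.
Kenji's share (€825,000) is divided into 3 shares of €275,000: Perrin, Hanna, and Joaquin each take €275,000.

Mireille: €825,000; Csilla: €825,000; Kerensa: €825,000; Perrin: €275,000; Hanna: €275,000; Joaquin: €275,000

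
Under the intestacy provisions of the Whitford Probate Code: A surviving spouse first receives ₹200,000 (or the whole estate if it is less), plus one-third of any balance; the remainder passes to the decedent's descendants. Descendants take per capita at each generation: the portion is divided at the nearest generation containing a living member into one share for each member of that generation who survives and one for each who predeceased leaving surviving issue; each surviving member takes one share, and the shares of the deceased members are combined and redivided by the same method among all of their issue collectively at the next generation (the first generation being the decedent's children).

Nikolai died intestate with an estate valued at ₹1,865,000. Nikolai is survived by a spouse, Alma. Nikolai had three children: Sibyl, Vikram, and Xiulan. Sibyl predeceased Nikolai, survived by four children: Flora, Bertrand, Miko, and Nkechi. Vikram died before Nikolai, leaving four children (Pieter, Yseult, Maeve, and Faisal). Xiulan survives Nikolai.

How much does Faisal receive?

Alma first takes ₹200,000, leaving a balance of ₹1,665,000. Alma then takes one-third of the balance (₹555,000), for a total of ₹755,000. The remaining ₹1,110,000 passes to the descendants.
The descendants' portion (₹1,110,000) is divided at the children's generation into 3 shares of ₹370,000. Xiulan takes ₹370,000. The 2 shares of the deceased (Sibyl and Vikram) are combined into a pool of ₹740,000.
That pool (₹740,000) is divided at the grandchildren's generation equally among Flora, Bertrand, Miko, Nkechi, Pieter, Yseult, Maeve, and Faisal: ₹92,500 each.

Faisal receives ₹92,500.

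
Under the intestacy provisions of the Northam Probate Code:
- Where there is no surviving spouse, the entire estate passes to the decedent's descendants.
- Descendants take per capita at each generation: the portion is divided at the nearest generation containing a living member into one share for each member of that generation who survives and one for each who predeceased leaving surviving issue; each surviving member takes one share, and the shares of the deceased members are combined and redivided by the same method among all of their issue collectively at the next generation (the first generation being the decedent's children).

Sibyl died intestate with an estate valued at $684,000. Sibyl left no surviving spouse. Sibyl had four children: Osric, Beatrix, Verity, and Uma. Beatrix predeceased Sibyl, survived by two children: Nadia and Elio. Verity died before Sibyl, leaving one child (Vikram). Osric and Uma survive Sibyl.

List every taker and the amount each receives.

The entire $684,000 passes to the descendants.
That amount ($684,000) is divided at the children's generation into 4 shares of $171,000. Osric and Uma each take $171,000. The 2 shares of the deceased (Beatrix and Verity) are combined into a pool of $342,000.
That pool ($342,000) is divided at the grandchildren's generation equally among Nadia, Elio, and Vikram: $114,000 each.

Osric: $171,000; Nadia: $114,000; Elio: $114,000; Vikram: $114,000; Uma: $171,000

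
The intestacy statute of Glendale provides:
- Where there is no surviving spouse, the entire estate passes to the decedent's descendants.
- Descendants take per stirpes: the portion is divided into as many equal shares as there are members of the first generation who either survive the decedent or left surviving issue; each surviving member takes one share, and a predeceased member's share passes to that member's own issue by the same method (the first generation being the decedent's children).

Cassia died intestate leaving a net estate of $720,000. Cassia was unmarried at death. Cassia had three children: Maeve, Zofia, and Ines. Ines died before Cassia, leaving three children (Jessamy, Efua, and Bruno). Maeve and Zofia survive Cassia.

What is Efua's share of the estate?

Efua receives $80,000.

The entire $720,000 passes to the descendants.
That amount ($720,000) is divided into 3 shares of $240,000: Maeve and Zofia each take $240,000; Ines's $240,000 share passes to Ines's issue.
Ines's share ($240,000) is divided into 3 shares of $80,000: Jessamy, Efua, and Bruno each take $80,000.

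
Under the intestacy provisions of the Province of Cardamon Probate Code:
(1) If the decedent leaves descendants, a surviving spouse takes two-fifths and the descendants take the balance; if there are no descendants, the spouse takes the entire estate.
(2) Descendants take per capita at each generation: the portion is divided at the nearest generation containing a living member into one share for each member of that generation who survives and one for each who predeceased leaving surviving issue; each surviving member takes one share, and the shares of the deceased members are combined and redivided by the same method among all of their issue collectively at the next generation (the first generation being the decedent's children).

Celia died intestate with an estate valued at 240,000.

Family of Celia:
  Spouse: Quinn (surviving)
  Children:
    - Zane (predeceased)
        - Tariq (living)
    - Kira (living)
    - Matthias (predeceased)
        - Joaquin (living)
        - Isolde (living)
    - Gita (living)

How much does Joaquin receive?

Quinn takes two-fifths of 240,000 = 96,000. The remaining 144,000 passes to the descendants.
The descendants' portion (144,000) is divided at the children's generation into 4 shares of 36,000. Kira and Gita each take 36,000. The 2 shares of the deceased (Zane and Matthias) are combined into a pool of 72,000.
That pool (72,000) is divided at the grandchildren's generation equally among Tariq, Joaquin, and Isolde: 24,000 each.

Joaquin receives 24,000.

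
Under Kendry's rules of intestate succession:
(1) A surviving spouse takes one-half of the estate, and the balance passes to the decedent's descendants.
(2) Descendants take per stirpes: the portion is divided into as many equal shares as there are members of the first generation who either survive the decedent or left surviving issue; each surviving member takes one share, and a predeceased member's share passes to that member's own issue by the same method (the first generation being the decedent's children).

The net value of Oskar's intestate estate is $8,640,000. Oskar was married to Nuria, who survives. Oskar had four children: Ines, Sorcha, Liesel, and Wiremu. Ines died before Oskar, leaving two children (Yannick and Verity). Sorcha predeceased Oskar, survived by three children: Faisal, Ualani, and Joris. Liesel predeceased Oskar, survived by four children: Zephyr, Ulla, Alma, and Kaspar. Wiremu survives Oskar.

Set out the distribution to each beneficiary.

Nuria takes one-half of $8,640,000 = $4,320,000. The remaining $4,320,000 passes to the descendants.
The descendants' portion ($4,320,000) is divided into 4 shares of $1,080,000: Wiremu takes $1,080,000; Ines's $1,080,000 share passes to Ines's issue; Sorcha's $1,080,000 share passes to Sorcha's issue; Liesel's $1,080,000 share passes to Liesel's issue.
Ines's share ($1,080,000) is divided into 2 shares of $540,000: Yannick and Verity each take $540,000.
Sorcha's share ($1,080,000) is divided into 3 shares of $360,000: Faisal, Ualani, and Joris each take $360,000.
Liesel's share ($1,080,000) is divided into 4 shares of $270,000: Zephyr, Ulla, Alma, and Kaspar each take $270,000.

Nuria: $4,320,000; Yannick: $540,000; Verity: $540,000; Faisal: $360,000; Ualani: $360,000; Joris: $360,000; Zephyr: $270,000; Ulla: $270,000; Alma: $270,000; Kaspar: $270,000; Wiremu: $1,080,000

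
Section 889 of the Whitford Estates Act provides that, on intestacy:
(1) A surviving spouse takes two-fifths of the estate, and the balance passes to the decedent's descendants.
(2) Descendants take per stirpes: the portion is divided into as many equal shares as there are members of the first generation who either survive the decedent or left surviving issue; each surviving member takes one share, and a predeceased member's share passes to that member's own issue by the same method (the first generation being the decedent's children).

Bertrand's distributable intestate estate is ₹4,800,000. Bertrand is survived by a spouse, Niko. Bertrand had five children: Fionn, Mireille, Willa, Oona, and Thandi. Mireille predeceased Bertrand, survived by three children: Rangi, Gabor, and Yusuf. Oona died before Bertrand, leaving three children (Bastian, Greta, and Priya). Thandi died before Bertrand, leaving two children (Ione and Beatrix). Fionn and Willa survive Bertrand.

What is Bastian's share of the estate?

Niko takes two-fifths of ₹4,800,000 = ₹1,920,000. The remaining ₹2,880,000 passes to the descendants.
The descendants' portion (₹2,880,000) is divided into 5 shares of ₹576,000: Fionn and Willa each take ₹576,000; Mireille's ₹576,000 share passes to Mireille's issue; Oona's ₹576,000 share passes to Oona's issue; Thandi's ₹576,000 share passes to Thandi's issue.
Mireille's share (₹576,000) is divided into 3 shares of ₹192,000: Rangi, Gabor, and Yusuf each take ₹192,000.
Oona's share (₹576,000) is divided into 3 shares of ₹192,000: Bastian, Greta, and Priya each take ₹192,000.
Thandi's share (₹576,000) is divided into 2 shares of ₹288,000: Ione and Beatrix each take ₹288,000.

Bastian receives ₹192,000.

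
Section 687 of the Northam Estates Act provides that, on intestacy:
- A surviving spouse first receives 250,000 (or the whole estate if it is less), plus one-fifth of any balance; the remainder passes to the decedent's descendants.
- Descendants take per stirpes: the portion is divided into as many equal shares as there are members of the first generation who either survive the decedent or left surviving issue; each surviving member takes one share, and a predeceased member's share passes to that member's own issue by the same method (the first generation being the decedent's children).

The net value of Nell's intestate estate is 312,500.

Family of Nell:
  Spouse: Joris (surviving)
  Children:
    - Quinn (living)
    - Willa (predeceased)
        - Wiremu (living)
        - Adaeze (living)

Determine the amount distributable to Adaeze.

Joris first takes 250,000, leaving a balance of 62,500. Joris then takes one-fifth of the balance (12,500), for a total of 262,500. The remaining 50,000 passes to the descendants.
The descendants' portion (50,000) is divided into 2 shares of 25,000: Quinn takes 25,000; Willa's 25,000 share passes to Willa's issue.
Willa's share (25,000) is divided into 2 shares of 12,500: Wiremu and Adaeze each take 12,500.

Adaeze receives 12,500.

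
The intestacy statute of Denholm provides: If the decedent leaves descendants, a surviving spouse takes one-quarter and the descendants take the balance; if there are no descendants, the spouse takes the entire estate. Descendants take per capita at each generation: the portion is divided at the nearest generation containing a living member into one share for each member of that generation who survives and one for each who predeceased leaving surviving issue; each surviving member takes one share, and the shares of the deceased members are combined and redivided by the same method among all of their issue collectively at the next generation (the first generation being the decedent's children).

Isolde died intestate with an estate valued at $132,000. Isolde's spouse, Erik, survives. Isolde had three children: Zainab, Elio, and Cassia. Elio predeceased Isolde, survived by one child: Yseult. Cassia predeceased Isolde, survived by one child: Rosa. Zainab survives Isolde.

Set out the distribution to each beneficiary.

Erik takes one-quarter of $132,000 = $33,000. The remaining $99,000 passes to the descendants.
The descendants' portion ($99,000) is divided at the children's generation into 3 shares of $33,000. Zainab takes $33,000. The 2 shares of the deceased (Elio and Cassia) are combined into a pool of $66,000.
That pool ($66,000) is divided at the grandchildren's generation equally among Yseult and Rosa: $33,000 each.

Erik: $33,000; Zainab: $33,000; Yseult: $33,000; Rosa: $33,000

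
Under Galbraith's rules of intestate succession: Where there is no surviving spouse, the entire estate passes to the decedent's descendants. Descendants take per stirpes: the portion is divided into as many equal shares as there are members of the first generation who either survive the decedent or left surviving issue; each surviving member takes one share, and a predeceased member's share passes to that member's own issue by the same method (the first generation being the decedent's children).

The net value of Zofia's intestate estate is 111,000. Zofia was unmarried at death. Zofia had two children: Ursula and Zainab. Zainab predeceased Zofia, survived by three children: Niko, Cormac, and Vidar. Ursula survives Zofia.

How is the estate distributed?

The entire 111,000 passes to the descendants.
That amount (111,000) is divided into 2 shares of 55,500: Ursula takes 55,500; Zainab's 55,500 share passes to Zainab's issue.
Zainab's share (55,500) is divided into 3 shares of 18,500: Niko, Cormac, and Vidar each take 18,500.

Ursula: 55,500; Niko: 18,500; Cormac: 18,500; Vidar: 18,500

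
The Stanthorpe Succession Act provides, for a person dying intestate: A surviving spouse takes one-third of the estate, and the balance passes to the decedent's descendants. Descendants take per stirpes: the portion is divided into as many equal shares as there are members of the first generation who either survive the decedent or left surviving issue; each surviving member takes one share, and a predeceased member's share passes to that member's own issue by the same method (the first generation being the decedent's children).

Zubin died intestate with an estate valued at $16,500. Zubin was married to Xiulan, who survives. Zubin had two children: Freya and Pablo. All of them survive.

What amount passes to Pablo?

Xiulan takes one-third of $16,500 = $5,500. The remaining $11,000 passes to the descendants.
The descendants' portion ($11,000) is divided into 2 shares of $5,500: Freya and Pablo each take $5,500.

Pablo receives $5,500.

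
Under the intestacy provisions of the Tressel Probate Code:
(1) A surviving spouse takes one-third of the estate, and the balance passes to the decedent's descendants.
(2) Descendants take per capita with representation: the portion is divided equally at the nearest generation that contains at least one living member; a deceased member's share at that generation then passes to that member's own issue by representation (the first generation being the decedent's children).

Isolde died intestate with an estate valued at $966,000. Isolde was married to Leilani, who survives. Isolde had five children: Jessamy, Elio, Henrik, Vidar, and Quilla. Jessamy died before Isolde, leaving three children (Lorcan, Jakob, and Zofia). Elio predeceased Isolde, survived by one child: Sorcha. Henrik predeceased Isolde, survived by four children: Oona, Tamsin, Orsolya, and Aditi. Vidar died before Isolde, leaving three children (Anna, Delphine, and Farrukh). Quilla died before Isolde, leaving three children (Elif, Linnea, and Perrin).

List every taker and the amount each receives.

Leilani takes one-third of $966,000 = $322,000. The remaining $644,000 passes to the descendants.
No child survives, so the initial division is made at the grandchildren's generation.
The descendants' portion ($644,000) is divided into 14 shares of $46,000: Lorcan, Jakob, Zofia, Sorcha, Oona, Tamsin, Orsolya, Aditi, Anna, Delphine, Farrukh, Elif, Linnea, and Perrin each take $46,000.

Leilani: $322,000; Lorcan: $46,000; Jakob: $46,000; Zofia: $46,000; Sorcha: $46,000; Oona: $46,000; Tamsin: $46,000; Orsolya: $46,000; Aditi: $46,000; Anna: $46,000; Delphine: $46,000; Farrukh: $46,000; Elif: $46,000; Linnea: $46,000; Perrin: $46,000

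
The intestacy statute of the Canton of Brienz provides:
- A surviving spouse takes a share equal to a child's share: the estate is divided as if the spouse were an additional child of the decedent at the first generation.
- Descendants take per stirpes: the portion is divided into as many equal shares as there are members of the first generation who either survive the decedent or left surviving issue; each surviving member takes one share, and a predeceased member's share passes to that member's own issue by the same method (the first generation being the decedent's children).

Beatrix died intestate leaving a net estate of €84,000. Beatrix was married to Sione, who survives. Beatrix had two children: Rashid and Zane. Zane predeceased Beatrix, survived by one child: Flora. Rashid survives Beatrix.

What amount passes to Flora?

The spouse counts as an additional share at the children's level, so there are 3 primary shares of €28,000. Sione takes one such share (€28,000).
The children's combined portion (€56,000) is divided into 2 shares of €28,000: Rashid takes €28,000; Zane's €28,000 share passes to Zane's issue.
Zane's share (€28,000) passes entirely to Flora.

Flora receives €28,000.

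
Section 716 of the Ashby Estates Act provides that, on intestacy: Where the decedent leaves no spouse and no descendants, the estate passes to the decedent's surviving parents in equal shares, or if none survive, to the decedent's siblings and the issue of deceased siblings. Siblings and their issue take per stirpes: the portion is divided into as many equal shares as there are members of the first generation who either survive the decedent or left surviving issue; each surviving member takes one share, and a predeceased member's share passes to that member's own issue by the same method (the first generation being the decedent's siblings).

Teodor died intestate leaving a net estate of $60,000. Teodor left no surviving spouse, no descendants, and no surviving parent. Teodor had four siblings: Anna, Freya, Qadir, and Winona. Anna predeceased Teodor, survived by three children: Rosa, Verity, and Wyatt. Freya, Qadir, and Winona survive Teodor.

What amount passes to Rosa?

Rosa receives $5,000.

The entire $60,000 passes to the siblings and their issue.
That amount ($60,000) is divided into 4 shares of $15,000: Freya, Qadir, and Winona each take $15,000; Anna's $15,000 share passes to Anna's issue.
Anna's share ($15,000) is divided into 3 shares of $5,000: Rosa, Verity, and Wyatt each take $5,000.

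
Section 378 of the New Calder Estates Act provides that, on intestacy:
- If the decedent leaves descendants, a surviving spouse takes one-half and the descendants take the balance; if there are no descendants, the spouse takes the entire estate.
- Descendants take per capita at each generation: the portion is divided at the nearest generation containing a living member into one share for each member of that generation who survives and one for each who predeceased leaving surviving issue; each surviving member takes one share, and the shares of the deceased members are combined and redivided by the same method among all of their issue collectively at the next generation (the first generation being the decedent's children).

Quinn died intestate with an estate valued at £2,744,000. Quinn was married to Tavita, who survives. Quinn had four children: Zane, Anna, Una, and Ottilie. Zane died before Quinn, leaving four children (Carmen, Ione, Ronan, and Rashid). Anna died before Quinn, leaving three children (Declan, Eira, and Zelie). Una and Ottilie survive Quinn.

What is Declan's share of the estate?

Tavita takes one-half of £2,744,000 = £1,372,000. The remaining £1,372,000 passes to the descendants.
The descendants' portion (£1,372,000) is divided at the children's generation into 4 shares of £343,000. Una and Ottilie each take £343,000. The 2 shares of the deceased (Zane and Anna) are combined into a pool of £686,000.
That pool (£686,000) is divided at the grandchildren's generation equally among Carmen, Ione, Ronan, Rashid, Declan, Eira, and Zelie: £98,000 each.

Declan receives £98,000.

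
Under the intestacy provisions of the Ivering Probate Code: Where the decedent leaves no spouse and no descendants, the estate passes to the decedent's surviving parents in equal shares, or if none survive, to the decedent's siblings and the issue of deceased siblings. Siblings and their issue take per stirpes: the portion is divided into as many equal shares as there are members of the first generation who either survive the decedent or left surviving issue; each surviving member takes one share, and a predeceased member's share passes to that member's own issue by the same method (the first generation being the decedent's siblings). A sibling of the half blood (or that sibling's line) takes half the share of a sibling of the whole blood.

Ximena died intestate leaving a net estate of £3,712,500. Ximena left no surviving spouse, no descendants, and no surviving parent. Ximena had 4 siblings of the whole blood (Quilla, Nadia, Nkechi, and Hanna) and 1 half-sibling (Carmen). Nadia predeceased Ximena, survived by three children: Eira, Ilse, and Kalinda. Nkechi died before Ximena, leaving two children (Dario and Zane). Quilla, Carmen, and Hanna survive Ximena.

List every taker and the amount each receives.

The entire £3,712,500 passes to the siblings and their issue.
Counting each half-blood sibling's line as half a unit, there are 9/2 units in £3,712,500, so one unit is £825,000. Whole-blood lines (Quilla, Nadia, Nkechi, and Hanna) take £825,000 each; half-blood lines (Carmen) take £412,500 each.
Nadia's share (£825,000) is divided into 3 shares of £275,000: Eira, Ilse, and Kalinda each take £275,000.
Nkechi's share (£825,000) is divided into 2 shares of £412,500: Dario and Zane each take £412,500.

Quilla: £825,000; Eira: £275,000; Ilse: £275,000; Kalinda: £275,000; Dario: £412,500; Zane: £412,500; Carmen: £412,500; Hanna: £825,000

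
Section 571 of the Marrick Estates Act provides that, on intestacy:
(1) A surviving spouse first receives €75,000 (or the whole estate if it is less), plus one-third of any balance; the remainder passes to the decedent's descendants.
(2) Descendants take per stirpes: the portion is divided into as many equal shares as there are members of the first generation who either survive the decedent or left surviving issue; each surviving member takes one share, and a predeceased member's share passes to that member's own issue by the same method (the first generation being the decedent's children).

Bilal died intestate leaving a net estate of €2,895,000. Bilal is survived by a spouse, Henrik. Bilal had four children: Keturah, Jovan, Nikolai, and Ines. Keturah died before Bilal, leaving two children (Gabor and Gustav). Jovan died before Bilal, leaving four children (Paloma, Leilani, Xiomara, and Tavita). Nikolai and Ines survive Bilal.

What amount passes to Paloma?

Paloma receives €117,500.

Henrik first takes €75,000, leaving a balance of €2,820,000. Henrik then takes one-third of the balance (€940,000), for a total of €1,015,000. The remaining €1,880,000 passes to the descendants.
The descendants' portion (€1,880,000) is divided into 4 shares of €470,000: Nikolai and Ines each take €470,000; Keturah's €470,000 share passes to Keturah's issue; Jovan's €470,000 share passes to Jovan's issue.
Keturah's share (€470,000) is divided into 2 shares of €235,000: Gabor and Gustav each take €235,000.
Jovan's share (€470,000) is divided into 4 shares of €117,500: Paloma, Leilani, Xiomara, and Tavita each take €117,500.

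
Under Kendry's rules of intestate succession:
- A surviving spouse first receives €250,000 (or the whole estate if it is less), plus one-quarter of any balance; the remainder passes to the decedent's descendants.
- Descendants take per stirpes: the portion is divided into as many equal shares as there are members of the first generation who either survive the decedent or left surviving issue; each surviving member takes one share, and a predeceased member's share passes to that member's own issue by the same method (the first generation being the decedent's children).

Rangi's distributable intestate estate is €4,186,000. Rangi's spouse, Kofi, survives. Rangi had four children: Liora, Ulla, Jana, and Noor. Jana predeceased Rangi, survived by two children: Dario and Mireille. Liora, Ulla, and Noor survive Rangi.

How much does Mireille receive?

Mireille receives €369,000.

Kofi first takes €250,000, leaving a balance of €3,936,000. Kofi then takes one-quarter of the balance (€984,000), for a total of €1,234,000. The remaining €2,952,000 passes to the descendants.
The descendants' portion (€2,952,000) is divided into 4 shares of €738,000: Liora, Ulla, and Noor each take €738,000; Jana's €738,000 share passes to Jana's issue.
Jana's share (€738,000) is divided into 2 shares of €369,000: Dario and Mireille each take €369,000.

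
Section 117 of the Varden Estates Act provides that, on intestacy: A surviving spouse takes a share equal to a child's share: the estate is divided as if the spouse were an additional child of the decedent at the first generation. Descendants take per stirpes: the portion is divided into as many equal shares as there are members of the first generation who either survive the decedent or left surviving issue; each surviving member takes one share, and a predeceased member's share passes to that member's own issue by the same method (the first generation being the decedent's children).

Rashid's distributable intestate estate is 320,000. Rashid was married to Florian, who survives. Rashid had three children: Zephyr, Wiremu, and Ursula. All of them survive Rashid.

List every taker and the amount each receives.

Florian: 80,000; Zephyr: 80,000; Wiremu: 80,000; Ursula: 80,000

The spouse counts as an additional share at the children's level, so there are 4 primary shares of 80,000. Florian takes one such share (80,000).
The children's combined portion (240,000) is divided into 3 shares of 80,000: Zephyr, Wiremu, and Ursula each take 80,000.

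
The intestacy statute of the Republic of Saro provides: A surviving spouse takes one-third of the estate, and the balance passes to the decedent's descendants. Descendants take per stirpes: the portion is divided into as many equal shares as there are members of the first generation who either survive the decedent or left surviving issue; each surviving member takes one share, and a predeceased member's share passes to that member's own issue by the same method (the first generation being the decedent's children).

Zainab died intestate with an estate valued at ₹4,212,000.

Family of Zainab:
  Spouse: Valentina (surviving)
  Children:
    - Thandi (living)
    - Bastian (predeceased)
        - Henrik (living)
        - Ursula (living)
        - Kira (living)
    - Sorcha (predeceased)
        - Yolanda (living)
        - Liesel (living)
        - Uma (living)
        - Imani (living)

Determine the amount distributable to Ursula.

Ursula receives ₹312,000.

Valentina takes one-third of ₹4,212,000 = ₹1,404,000. The remaining ₹2,808,000 passes to the descendants.
The descendants' portion (₹2,808,000) is divided into 3 shares of ₹936,000: Thandi takes ₹936,000; Bastian's ₹936,000 share passes to Bastian's issue; Sorcha's ₹936,000 share passes to Sorcha's issue.
Bastian's share (₹936,000) is divided into 3 shares of ₹312,000: Henrik, Ursula, and Kira each take ₹312,000.
Sorcha's share (₹936,000) is divided into 4 shares of ₹234,000: Yolanda, Liesel, Uma, and Imani each take ₹234,000.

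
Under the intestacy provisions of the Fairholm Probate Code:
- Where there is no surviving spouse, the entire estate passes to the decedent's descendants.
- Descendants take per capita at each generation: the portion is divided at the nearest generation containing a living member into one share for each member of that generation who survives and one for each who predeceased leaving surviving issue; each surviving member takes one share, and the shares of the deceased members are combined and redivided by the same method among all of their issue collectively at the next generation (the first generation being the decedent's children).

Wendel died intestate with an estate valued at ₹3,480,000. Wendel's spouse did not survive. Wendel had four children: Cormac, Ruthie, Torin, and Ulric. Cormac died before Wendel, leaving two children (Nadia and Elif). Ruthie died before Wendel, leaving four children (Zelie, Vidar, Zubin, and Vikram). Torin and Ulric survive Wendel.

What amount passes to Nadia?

Nadia receives ₹290,000.

The entire ₹3,480,000 passes to the descendants.
That amount (₹3,480,000) is divided at the children's generation into 4 shares of ₹870,000. Torin and Ulric each take ₹870,000. The 2 shares of the deceased (Cormac and Ruthie) are combined into a pool of ₹1,740,000.
That pool (₹1,740,000) is divided at the grandchildren's generation equally among Nadia, Elif, Zelie, Vidar, Zubin, and Vikram: ₹290,000 each.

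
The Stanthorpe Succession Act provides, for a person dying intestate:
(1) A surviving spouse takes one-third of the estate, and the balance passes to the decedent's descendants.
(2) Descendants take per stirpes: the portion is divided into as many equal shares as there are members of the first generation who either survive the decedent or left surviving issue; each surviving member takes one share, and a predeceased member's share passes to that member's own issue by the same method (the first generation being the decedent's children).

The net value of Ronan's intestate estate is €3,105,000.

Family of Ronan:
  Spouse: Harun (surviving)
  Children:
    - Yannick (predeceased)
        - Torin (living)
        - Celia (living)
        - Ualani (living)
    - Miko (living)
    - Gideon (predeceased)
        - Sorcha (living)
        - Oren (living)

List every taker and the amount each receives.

Harun takes one-third of €3,105,000 = €1,035,000. The remaining €2,070,000 passes to the descendants.
The descendants' portion (€2,070,000) is divided into 3 shares of €690,000: Miko takes €690,000; Yannick's €690,000 share passes to Yannick's issue; Gideon's €690,000 share passes to Gideon's issue.
Yannick's share (€690,000) is divided into 3 shares of €230,000: Torin, Celia, and Ualani each take €230,000.
Gideon's share (€690,000) is divided into 2 shares of €345,000: Sorcha and Oren each take €345,000.

Harun: €1,035,000; Torin: €230,000; Celia: €230,000; Ualani: €230,000; Miko: €690,000; Sorcha: €345,000; Oren: €345,000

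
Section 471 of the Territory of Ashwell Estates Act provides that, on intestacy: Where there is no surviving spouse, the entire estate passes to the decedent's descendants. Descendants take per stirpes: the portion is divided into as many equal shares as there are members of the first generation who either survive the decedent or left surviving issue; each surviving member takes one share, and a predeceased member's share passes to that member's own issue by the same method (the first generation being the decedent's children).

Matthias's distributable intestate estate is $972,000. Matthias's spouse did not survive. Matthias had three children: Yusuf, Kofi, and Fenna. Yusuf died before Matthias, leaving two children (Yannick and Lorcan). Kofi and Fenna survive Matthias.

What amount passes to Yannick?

Yannick receives $162,000.

The entire $972,000 passes to the descendants.
That amount ($972,000) is divided into 3 shares of $324,000: Kofi and Fenna each take $324,000; Yusuf's $324,000 share passes to Yusuf's issue.
Yusuf's share ($324,000) is divided into 2 shares of $162,000: Yannick and Lorcan each take $162,000.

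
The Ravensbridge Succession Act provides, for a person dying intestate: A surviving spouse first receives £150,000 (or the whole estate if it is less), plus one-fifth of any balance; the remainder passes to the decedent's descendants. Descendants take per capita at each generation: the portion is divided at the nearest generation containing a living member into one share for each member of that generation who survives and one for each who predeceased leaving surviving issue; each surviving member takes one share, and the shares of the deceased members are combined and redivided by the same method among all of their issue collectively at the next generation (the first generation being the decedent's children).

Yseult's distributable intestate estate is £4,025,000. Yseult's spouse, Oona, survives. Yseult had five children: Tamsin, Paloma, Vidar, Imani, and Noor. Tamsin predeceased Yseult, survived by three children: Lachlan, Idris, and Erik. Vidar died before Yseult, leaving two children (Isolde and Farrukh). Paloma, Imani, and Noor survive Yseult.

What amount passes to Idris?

Oona first takes £150,000, leaving a balance of £3,875,000. Oona then takes one-fifth of the balance (£775,000), for a total of £925,000. The remaining £3,100,000 passes to the descendants.
The descendants' portion (£3,100,000) is divided at the children's generation into 5 shares of £620,000. Paloma, Imani, and Noor each take £620,000. The 2 shares of the deceased (Tamsin and Vidar) are combined into a pool of £1,240,000.
That pool (£1,240,000) is divided at the grandchildren's generation equally among Lachlan, Idris, Erik, Isolde, and Farrukh: £248,000 each.

Idris receives £248,000.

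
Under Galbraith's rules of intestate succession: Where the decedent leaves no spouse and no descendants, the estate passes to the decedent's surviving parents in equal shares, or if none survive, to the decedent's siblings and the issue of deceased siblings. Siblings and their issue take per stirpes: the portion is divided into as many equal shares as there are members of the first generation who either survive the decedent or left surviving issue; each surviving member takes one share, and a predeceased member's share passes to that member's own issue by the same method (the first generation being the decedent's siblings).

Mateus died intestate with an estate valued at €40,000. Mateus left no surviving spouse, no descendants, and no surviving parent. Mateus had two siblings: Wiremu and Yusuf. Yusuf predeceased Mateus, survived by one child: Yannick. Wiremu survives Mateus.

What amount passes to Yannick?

Yannick receives €20,000.

The entire €40,000 passes to the siblings and their issue.
That amount (€40,000) is divided into 2 shares of €20,000: Wiremu takes €20,000; Yusuf's €20,000 share passes to Yusuf's issue.
Yusuf's share (€20,000) passes entirely to Yannick.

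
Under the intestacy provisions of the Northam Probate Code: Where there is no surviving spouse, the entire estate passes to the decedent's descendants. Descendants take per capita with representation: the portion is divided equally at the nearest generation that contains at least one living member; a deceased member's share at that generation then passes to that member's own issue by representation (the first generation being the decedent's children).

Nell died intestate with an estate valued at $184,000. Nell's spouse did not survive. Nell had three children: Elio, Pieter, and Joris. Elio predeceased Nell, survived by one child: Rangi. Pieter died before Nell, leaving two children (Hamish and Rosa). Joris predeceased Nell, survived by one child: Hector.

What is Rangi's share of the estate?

Rangi receives $46,000.

The entire $184,000 passes to the descendants.
No child survives, so the initial division is made at the grandchildren's generation.
That amount ($184,000) is divided into 4 shares of $46,000: Rangi, Hamish, Rosa, and Hector each take $46,000.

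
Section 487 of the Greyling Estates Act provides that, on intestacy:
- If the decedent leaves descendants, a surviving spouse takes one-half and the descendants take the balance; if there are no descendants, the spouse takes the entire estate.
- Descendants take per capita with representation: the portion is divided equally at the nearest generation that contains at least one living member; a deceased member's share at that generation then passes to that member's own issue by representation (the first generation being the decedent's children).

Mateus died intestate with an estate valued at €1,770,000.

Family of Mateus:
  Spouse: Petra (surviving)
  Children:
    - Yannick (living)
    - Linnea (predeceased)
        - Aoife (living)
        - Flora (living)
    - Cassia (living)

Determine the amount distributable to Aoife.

Aoife receives €147,500.

Petra takes one-half of €1,770,000 = €885,000. The remaining €885,000 passes to the descendants.
The descendants' portion (€885,000) is divided into 3 shares of €295,000: Yannick and Cassia each take €295,000; Linnea's €295,000 share passes to Linnea's issue.
Linnea's share (€295,000) is divided into 2 shares of €147,500: Aoife and Flora each take €147,500.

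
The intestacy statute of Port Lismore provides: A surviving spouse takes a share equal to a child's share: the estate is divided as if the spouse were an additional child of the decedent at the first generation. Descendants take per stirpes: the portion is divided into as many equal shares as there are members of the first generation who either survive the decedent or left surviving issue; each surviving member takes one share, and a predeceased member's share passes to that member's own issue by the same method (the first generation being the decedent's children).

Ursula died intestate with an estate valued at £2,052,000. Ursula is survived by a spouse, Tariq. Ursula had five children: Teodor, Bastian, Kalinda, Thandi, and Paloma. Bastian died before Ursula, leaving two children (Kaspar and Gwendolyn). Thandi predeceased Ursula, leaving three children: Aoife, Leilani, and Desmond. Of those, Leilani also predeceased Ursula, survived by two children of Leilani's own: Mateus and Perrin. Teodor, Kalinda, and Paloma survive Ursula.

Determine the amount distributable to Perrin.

The spouse counts as an additional share at the children's level, so there are 6 primary shares of £342,000. Tariq takes one such share (£342,000).
The children's combined portion (£1,710,000) is divided into 5 shares of £342,000: Teodor, Kalinda, and Paloma each take £342,000; Bastian's £342,000 share passes to Bastian's issue; Thandi's £342,000 share passes to Thandi's issue.
Bastian's share (£342,000) is divided into 2 shares of £171,000: Kaspar and Gwendolyn each take £171,000.
Thandi's share (£342,000) is divided into 3 shares of £114,000: Aoife and Desmond each take £114,000; Leilani's £114,000 share passes to Leilani's issue.
Leilani's share (£114,000) is divided into 2 shares of £57,000: Mateus and Perrin each take £57,000.

Perrin receives £57,000.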